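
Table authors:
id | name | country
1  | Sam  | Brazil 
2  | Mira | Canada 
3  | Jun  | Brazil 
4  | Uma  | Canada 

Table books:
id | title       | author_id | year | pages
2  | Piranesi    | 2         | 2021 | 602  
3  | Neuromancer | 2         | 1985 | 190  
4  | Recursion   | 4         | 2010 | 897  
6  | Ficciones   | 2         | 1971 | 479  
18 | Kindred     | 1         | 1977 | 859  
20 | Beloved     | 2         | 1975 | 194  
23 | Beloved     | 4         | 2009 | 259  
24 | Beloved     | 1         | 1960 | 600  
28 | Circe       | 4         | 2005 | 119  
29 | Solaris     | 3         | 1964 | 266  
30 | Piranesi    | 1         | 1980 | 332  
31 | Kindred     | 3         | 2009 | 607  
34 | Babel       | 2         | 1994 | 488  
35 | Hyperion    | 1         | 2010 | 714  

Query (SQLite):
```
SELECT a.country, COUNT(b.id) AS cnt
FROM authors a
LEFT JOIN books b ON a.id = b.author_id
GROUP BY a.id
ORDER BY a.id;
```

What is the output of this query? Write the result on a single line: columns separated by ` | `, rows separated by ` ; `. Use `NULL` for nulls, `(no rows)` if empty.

LEFT JOIN keeps every authors row; unmatched ones get NULL for books columns.
Group by authors.id and compute COUNT(b.id). COUNT(col) of an all-NULL group is 0.
  1: ids {18, 24, 30, 35} → COUNT(b.id)=4
  2: ids {2, 3, 6, 20, 34} → COUNT(b.id)=5
  3: ids {29, 31} → COUNT(b.id)=2
  4: ids {4, 23, 28} → COUNT(b.id)=3

Brazil | 4 ; Canada | 5 ; Brazil | 2 ; Canada | 3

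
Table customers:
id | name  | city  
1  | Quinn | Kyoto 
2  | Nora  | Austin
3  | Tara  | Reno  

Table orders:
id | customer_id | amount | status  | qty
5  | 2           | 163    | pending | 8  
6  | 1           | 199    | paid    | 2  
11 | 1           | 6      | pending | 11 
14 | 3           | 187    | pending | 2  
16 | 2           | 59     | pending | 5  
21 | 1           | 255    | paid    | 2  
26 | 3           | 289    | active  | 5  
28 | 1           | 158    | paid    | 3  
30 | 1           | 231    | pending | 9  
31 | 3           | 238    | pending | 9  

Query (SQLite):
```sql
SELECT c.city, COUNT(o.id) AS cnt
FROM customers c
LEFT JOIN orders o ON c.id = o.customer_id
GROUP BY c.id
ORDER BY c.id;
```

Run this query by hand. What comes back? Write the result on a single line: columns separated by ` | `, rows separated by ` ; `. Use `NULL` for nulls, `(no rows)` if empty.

Kyoto | 5 ; Austin | 2 ; Reno | 3

LEFT JOIN keeps every customers row; unmatched ones get NULL for orders columns.
Group by customers.id and compute COUNT(o.id). COUNT(col) of an all-NULL group is 0.
  1: ids {6, 11, 21, 28, 30} → COUNT(o.id)=5
  2: ids {5, 16} → COUNT(o.id)=2
  3: ids {14, 26, 31} → COUNT(o.id)=3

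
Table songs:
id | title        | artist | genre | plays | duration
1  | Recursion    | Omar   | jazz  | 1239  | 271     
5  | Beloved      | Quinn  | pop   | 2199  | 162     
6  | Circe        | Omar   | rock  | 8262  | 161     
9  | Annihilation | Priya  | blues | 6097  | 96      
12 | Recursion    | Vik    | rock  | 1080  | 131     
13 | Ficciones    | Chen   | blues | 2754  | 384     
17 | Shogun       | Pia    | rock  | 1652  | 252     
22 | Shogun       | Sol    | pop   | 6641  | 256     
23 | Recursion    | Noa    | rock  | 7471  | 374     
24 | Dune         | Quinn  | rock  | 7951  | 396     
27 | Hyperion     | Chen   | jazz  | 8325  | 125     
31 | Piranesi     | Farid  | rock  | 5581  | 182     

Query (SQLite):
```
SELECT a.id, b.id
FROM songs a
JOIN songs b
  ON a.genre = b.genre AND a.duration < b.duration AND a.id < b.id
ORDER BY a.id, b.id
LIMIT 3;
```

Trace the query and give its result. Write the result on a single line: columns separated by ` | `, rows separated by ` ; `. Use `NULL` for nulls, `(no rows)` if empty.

5 | 22 ; 6 | 17 ; 6 | 23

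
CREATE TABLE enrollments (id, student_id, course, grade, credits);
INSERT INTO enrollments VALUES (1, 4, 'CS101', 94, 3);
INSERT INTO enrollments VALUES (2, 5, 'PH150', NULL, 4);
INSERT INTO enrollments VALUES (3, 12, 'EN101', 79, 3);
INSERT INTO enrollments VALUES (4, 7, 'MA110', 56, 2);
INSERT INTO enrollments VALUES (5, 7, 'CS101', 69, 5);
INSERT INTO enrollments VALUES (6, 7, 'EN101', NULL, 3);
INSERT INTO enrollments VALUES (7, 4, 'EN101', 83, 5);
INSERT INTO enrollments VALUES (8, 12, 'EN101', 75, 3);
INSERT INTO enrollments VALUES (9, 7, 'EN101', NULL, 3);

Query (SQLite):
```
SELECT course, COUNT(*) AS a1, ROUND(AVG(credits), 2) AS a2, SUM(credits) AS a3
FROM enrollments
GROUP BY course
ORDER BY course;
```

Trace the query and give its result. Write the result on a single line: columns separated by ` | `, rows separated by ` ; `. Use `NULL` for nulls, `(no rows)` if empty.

CS101 | 2 | 4 | 8 ; EN101 | 5 | 3.4 | 17 ; MA110 | 1 | 2 | 2 ; PH150 | 1 | 4 | 4

Group enrollments by course.
Per group compute: COUNT(*), ROUND(AVG(credits), 2), SUM(credits).
  CS101: ids {1, 5} → COUNT(*)=2, ROUND(AVG(credits), 2)=4, SUM(credits)=8
  EN101: ids {3, 6, 7, 8, 9} → COUNT(*)=5, ROUND(AVG(credits), 2)=3.4, SUM(credits)=17
  MA110: ids {4} → COUNT(*)=1, ROUND(AVG(credits), 2)=2, SUM(credits)=2
  PH150: ids {2} → COUNT(*)=1, ROUND(AVG(credits), 2)=4, SUM(credits)=4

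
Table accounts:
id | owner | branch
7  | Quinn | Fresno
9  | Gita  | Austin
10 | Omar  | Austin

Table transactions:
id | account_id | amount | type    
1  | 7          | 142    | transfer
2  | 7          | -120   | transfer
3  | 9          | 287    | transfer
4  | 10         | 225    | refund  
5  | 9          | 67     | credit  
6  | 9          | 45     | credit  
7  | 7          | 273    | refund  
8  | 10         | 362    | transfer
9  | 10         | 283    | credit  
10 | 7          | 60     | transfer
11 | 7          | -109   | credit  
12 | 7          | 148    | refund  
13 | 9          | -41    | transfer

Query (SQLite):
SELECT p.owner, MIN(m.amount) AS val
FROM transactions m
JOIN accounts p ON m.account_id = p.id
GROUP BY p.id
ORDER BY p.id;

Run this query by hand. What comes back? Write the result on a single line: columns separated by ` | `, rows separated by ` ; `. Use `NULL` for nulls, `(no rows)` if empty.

Quinn | -120 ; Gita | -41 ; Omar | 225

Join each transactions row to its accounts via account_id.
Group joined rows by accounts.id; compute MIN(m.amount) per group.
  7: ids {1, 2, 7, 10, 11, 12} → MIN(m.amount)=-120
  9: ids {3, 5, 6, 13} → MIN(m.amount)=-41
  10: ids {4, 8, 9} → MIN(m.amount)=225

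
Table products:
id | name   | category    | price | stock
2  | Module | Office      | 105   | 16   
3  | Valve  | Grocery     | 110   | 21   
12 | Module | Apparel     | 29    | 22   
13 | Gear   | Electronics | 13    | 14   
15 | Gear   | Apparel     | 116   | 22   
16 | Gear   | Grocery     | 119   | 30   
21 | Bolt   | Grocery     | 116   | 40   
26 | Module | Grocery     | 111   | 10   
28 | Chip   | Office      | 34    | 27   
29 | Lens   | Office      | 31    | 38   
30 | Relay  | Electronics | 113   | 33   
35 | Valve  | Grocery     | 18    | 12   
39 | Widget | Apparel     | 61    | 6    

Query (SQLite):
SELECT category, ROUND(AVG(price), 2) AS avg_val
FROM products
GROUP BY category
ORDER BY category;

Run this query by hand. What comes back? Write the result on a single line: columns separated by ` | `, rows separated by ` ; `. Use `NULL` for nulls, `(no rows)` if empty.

Partition products by category; compute ROUND(AVG(price), 2) within each group.
  Apparel: ids {12, 15, 39} → ROUND(AVG(price), 2)=68.67
  Electronics: ids {13, 30} → ROUND(AVG(price), 2)=63
  Grocery: ids {3, 16, 21, 26, 35} → ROUND(AVG(price), 2)=94.8
  Office: ids {2, 28, 29} → ROUND(AVG(price), 2)=56.67

Apparel | 68.67 ; Electronics | 63 ; Grocery | 94.8 ; Office | 56.67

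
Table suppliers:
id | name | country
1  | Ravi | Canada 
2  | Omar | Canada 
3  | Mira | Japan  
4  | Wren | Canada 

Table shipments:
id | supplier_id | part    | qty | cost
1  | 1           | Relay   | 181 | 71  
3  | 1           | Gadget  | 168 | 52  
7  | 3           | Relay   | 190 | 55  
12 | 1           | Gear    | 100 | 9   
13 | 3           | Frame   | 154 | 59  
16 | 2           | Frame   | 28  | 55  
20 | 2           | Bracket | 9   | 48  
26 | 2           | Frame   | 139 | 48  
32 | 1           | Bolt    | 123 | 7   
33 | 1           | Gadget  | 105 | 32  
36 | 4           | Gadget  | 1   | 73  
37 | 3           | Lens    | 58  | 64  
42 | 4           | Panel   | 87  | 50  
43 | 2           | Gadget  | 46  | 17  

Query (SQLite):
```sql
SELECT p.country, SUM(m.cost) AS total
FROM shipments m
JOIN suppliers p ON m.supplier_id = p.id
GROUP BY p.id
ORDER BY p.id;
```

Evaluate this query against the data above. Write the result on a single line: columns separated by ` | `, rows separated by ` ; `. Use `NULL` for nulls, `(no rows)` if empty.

Canada | 171 ; Canada | 168 ; Japan | 178 ; Canada | 123

Join each shipments row to its suppliers via supplier_id.
Group joined rows by suppliers.id; compute SUM(m.cost) per group.
  1: ids {1, 3, 12, 32, 33} → SUM(m.cost)=171
  2: ids {16, 20, 26, 43} → SUM(m.cost)=168
  3: ids {7, 13, 37} → SUM(m.cost)=178
  4: ids {36, 42} → SUM(m.cost)=123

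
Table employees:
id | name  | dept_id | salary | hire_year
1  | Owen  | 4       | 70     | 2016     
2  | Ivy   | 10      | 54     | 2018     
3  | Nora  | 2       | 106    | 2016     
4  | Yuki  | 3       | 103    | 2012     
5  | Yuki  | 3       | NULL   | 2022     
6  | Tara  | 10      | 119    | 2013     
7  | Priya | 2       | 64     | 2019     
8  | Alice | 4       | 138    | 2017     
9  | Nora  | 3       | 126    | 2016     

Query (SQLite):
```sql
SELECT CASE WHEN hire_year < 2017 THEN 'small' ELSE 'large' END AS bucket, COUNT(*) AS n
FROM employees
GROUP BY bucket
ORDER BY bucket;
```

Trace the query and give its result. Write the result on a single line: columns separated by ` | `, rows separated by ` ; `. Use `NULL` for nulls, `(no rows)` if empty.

large | 4 ; small | 5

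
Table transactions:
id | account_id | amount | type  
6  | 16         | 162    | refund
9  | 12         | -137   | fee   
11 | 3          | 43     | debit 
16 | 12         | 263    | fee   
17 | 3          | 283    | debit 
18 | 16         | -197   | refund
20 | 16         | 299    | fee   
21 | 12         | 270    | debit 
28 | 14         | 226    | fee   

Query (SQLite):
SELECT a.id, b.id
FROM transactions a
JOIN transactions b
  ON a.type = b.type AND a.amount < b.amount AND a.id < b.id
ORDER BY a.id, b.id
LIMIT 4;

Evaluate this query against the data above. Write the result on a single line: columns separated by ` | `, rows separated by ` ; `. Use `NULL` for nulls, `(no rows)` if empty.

Pairs (a,b) with same type, a.amount < b.amount, a.id < b.id.
type groups: debit:{11,17,21} fee:{9,16,20,28} refund:{6,18}
Ordered by (a.id, b.id); first 4.

9 | 16 ; 9 | 20 ; 9 | 28 ; 11 | 17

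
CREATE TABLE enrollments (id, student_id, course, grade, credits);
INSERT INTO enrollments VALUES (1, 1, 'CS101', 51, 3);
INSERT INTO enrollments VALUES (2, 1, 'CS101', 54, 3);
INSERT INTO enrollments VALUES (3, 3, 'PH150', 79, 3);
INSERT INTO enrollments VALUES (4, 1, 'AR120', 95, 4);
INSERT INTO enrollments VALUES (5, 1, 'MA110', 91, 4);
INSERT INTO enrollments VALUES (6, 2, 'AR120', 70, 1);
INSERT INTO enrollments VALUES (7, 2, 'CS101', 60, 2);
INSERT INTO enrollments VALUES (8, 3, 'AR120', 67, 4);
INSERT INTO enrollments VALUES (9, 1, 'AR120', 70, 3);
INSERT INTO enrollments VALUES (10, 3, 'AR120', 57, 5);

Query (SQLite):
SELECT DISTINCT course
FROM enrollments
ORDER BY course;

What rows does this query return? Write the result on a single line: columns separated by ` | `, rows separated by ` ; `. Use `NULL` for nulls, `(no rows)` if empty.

Collect distinct course values from enrollments.

AR120 ; CS101 ; MA110 ; PH150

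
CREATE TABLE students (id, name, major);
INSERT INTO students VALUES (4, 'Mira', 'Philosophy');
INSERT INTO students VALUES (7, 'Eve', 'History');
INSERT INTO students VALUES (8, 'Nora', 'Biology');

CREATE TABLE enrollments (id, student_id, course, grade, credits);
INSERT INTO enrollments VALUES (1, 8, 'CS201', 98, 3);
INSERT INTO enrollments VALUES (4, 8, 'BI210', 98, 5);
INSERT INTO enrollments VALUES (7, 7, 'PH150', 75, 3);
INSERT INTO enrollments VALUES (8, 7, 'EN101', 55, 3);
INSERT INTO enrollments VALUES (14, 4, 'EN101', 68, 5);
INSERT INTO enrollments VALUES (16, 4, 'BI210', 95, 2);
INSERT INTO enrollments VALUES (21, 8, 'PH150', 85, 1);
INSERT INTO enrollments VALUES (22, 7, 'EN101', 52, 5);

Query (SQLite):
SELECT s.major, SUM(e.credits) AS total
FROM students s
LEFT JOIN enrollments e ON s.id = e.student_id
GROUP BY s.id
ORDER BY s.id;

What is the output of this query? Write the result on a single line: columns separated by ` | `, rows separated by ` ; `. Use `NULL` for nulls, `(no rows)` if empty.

LEFT JOIN keeps every students row; unmatched ones get NULL for enrollments columns.
Group by students.id and compute SUM(e.credits). SUM over an all-NULL group is NULL.
  4: ids {14, 16} → SUM(e.credits)=7
  7: ids {7, 8, 22} → SUM(e.credits)=11
  8: ids {1, 4, 21} → SUM(e.credits)=9

Philosophy | 7 ; History | 11 ; Biology | 9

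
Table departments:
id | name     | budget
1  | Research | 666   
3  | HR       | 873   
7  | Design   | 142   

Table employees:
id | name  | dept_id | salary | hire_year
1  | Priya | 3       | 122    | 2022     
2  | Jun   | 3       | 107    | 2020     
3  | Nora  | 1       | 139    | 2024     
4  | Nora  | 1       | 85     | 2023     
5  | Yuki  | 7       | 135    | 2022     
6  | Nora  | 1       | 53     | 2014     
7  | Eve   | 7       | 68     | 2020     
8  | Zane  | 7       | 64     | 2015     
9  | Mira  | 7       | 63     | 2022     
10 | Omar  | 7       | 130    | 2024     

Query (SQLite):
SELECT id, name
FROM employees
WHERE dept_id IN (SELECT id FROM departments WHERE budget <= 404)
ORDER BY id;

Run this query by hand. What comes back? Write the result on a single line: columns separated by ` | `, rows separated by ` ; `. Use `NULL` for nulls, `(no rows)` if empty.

5 | Yuki ; 7 | Eve ; 8 | Zane ; 9 | Mira ; 10 | Omar

Inner query: departments.id where budget <= 404.
Outer: keep employees rows whose dept_id is in that set.
Inner query → {7}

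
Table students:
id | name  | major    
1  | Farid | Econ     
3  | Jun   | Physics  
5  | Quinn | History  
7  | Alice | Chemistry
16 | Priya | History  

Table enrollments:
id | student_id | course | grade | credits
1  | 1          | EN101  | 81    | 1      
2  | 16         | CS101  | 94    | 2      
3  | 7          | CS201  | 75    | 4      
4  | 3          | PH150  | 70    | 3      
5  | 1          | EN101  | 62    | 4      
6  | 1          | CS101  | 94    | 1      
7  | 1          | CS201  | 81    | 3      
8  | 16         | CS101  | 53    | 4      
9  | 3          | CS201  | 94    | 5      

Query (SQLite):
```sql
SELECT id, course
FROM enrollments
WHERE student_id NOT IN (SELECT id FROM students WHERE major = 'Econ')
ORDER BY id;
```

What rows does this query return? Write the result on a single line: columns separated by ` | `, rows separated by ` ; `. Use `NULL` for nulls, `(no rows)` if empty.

2 | CS101 ; 3 | CS201 ; 4 | PH150 ; 8 | CS101 ; 9 | CS201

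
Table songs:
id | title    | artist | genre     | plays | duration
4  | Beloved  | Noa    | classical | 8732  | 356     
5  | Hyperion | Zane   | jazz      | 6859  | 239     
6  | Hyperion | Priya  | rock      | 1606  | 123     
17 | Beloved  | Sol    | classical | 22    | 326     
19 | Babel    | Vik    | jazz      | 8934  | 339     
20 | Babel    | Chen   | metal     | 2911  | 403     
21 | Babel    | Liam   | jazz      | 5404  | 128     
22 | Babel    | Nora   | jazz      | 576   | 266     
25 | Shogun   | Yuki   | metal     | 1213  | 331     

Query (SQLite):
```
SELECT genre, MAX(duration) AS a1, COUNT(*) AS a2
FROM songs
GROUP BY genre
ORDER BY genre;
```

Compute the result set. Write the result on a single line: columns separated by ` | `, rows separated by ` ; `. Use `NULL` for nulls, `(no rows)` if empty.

Group songs by genre.
Per group compute: MAX(duration), COUNT(*).
  classical: ids {4, 17} → MAX(duration)=356, COUNT(*)=2
  jazz: ids {5, 19, 21, 22} → MAX(duration)=339, COUNT(*)=4
  metal: ids {20, 25} → MAX(duration)=403, COUNT(*)=2
  rock: ids {6} → MAX(duration)=123, COUNT(*)=1

classical | 356 | 2 ; jazz | 339 | 4 ; metal | 403 | 2 ; rock | 123 | 1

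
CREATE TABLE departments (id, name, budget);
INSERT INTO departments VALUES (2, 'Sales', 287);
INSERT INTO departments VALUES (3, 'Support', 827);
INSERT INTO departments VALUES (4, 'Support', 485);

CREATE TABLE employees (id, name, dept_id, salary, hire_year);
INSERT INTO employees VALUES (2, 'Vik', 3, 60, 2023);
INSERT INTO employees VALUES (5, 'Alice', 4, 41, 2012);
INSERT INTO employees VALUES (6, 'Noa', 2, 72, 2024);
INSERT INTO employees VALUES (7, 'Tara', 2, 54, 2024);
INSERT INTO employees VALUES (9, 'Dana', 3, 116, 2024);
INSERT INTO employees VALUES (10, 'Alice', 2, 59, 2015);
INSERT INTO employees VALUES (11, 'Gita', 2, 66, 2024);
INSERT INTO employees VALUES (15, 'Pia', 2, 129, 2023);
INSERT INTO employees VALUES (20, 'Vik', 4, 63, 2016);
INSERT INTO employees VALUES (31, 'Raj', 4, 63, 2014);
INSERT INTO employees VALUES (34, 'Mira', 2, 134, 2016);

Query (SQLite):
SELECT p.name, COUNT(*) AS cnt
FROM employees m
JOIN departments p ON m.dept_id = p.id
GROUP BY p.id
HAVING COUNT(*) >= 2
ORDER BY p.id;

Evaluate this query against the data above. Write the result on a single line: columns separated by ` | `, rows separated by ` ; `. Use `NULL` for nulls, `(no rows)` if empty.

Join each employees row to its departments via dept_id.
Group joined rows by departments.id; compute COUNT(*) per group.
HAVING: keep groups with count ≥ 2.
  2: ids {6, 7, 10, 11, 15, 34} → COUNT(*)=6
  3: ids {2, 9} → COUNT(*)=2
  4: ids {5, 20, 31} → COUNT(*)=3

Sales | 6 ; Support | 2 ; Support | 3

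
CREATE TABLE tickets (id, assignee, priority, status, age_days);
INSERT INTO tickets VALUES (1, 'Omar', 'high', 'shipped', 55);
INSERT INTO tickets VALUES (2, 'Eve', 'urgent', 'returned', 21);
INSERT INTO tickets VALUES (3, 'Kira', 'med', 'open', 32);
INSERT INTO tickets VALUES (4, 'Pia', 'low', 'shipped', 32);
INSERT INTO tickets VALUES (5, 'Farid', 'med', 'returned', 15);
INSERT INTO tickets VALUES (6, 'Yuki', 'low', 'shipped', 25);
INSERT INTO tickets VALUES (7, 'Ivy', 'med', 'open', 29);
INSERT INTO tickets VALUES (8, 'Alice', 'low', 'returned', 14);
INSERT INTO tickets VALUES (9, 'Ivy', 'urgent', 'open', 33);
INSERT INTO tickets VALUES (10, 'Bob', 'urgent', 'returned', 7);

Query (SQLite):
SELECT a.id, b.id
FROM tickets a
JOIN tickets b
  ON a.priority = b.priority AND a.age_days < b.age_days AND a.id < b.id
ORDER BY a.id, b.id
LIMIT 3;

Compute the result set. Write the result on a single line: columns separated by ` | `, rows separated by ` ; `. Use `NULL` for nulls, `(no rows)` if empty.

Pairs (a,b) with same priority, a.age_days < b.age_days, a.id < b.id.
priority groups: high:{1} low:{4,6,8} med:{3,5,7} urgent:{2,9,10}
Ordered by (a.id, b.id); first 3.

2 | 9 ; 5 | 7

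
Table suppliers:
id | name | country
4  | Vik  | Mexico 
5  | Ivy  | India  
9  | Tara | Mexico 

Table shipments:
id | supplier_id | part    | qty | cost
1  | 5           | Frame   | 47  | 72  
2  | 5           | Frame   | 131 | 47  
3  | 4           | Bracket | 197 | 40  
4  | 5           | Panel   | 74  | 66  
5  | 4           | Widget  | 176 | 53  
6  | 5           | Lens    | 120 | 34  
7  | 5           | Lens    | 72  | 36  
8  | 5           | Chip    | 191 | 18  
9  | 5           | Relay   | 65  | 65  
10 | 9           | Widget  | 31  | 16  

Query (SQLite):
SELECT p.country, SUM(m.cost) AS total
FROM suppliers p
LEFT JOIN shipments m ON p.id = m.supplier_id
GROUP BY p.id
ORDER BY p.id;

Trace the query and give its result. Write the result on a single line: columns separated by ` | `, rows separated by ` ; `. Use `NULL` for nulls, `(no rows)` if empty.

Mexico | 93 ; India | 338 ; Mexico | 16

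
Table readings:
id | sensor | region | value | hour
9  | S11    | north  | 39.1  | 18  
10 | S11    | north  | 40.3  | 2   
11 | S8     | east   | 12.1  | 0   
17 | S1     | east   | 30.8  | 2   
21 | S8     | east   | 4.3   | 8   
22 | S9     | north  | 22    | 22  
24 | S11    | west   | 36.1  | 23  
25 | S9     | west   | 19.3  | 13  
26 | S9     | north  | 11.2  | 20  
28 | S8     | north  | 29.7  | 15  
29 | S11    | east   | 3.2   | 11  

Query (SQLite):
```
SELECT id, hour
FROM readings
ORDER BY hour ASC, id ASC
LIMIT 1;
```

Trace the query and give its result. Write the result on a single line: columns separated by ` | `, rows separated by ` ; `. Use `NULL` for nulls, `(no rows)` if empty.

11 | 0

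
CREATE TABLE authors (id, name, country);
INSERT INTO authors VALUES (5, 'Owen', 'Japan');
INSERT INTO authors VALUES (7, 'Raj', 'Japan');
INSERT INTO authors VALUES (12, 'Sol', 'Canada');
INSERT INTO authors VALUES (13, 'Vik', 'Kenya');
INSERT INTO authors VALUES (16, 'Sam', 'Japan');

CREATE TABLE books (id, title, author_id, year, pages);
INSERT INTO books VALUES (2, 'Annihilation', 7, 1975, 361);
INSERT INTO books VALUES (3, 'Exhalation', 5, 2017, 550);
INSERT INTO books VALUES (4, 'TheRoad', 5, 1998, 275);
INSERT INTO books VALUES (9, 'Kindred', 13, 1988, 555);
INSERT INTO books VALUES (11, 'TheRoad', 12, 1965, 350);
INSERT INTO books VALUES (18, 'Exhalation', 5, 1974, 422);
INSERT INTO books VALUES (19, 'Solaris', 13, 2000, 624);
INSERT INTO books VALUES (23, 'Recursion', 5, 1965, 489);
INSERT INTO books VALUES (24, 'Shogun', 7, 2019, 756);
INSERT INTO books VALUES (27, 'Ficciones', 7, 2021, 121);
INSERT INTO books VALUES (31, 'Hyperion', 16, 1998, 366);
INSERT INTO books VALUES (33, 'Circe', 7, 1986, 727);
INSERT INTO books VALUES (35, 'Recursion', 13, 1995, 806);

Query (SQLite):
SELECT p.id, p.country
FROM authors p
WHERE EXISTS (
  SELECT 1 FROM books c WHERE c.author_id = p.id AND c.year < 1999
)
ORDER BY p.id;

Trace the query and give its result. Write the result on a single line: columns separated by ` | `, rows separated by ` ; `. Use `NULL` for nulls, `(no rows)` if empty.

5 | Japan ; 7 | Japan ; 12 | Canada ; 13 | Kenya ; 16 | Japan

For each authors row, check whether any books with matching author_id has year < 1999.
Keep rows where that is true.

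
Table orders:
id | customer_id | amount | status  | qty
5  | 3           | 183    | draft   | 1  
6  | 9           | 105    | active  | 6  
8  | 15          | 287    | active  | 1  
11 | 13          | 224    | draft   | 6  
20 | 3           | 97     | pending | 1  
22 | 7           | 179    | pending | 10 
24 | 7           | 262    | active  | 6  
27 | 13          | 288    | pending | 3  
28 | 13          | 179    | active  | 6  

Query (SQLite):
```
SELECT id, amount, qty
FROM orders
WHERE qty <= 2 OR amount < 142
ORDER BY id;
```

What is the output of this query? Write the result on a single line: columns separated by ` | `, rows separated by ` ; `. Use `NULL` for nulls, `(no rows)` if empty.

5 | 183 | 1 ; 6 | 105 | 6 ; 8 | 287 | 1 ; 20 | 97 | 1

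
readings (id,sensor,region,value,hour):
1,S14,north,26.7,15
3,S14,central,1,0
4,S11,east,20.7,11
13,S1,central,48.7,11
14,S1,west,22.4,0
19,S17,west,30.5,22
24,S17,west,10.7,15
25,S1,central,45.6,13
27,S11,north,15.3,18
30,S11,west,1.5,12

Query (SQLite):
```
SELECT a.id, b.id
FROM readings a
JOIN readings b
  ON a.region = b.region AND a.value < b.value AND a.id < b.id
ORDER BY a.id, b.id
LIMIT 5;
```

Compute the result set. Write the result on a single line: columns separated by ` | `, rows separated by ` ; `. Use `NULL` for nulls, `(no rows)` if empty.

3 | 13 ; 3 | 25 ; 14 | 19

Pairs (a,b) with same region, a.value < b.value, a.id < b.id.
region groups: central:{3,13,25} east:{4} north:{1,27} west:{14,19,24,30}
Ordered by (a.id, b.id); first 5.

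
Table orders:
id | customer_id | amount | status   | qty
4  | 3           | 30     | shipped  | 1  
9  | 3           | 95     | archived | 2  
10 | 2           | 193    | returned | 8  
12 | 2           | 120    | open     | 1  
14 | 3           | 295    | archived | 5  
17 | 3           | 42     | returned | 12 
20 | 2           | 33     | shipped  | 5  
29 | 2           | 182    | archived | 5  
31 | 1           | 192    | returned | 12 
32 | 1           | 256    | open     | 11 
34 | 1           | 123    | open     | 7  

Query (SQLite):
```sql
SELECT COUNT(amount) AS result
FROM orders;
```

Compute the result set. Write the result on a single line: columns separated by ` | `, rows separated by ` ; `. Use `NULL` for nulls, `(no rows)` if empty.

11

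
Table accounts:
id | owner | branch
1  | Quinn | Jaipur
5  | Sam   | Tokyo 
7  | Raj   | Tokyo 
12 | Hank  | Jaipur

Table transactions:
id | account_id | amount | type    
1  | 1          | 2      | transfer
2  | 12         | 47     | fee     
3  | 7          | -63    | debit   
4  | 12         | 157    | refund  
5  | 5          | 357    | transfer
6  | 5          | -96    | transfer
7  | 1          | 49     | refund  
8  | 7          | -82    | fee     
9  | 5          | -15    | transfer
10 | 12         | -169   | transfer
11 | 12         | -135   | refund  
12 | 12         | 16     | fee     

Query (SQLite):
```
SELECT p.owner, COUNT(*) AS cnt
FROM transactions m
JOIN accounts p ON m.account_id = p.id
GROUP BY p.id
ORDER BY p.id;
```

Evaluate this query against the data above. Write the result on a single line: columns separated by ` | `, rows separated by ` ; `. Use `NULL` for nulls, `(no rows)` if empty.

Join each transactions row to its accounts via account_id.
Group joined rows by accounts.id; compute COUNT(*) per group.
  1: ids {1, 7} → COUNT(*)=2
  5: ids {5, 6, 9} → COUNT(*)=3
  7: ids {3, 8} → COUNT(*)=2
  12: ids {2, 4, 10, 11, 12} → COUNT(*)=5

Quinn | 2 ; Sam | 3 ; Raj | 2 ; Hank | 5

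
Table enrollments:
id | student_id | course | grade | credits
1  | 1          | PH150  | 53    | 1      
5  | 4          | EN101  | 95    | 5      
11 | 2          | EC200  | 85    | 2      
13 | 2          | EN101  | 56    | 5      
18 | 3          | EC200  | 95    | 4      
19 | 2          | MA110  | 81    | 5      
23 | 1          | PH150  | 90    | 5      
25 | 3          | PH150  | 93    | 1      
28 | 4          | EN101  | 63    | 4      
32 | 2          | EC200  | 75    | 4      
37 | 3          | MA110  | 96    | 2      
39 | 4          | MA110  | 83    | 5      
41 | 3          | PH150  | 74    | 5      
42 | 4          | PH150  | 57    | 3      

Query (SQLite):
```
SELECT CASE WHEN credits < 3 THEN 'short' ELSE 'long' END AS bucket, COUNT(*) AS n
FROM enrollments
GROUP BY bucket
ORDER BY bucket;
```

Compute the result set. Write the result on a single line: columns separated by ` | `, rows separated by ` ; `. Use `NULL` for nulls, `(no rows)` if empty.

Bucket rows by credits < 3 → 'short' else 'long'; count each bucket.

long | 10 ; short | 4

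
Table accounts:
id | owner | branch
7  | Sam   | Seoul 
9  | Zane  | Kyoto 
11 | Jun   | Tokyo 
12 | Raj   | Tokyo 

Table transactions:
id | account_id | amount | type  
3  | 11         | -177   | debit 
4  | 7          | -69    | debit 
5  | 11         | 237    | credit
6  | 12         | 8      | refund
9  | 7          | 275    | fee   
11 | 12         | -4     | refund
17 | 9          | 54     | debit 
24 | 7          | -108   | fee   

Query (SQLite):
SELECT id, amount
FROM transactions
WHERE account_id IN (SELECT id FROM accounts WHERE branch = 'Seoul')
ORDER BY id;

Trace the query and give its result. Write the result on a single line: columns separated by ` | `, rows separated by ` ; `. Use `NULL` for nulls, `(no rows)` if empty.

4 | -69 ; 9 | 275 ; 24 | -108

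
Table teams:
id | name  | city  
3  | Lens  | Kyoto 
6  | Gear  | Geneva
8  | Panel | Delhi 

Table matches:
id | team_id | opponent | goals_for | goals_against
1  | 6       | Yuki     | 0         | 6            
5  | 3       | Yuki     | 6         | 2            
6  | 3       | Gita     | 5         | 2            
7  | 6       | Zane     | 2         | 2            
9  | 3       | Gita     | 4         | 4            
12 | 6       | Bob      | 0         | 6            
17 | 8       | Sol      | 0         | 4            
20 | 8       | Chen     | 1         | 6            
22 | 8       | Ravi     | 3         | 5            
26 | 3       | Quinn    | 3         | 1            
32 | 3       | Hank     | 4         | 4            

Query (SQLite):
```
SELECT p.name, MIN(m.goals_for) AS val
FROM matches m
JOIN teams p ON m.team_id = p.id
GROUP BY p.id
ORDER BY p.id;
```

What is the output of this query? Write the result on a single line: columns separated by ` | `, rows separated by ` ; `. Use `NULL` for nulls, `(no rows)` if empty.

Lens | 3 ; Gear | 0 ; Panel | 0

Join each matches row to its teams via team_id.
Group joined rows by teams.id; compute MIN(m.goals_for) per group.
  3: ids {5, 6, 9, 26, 32} → MIN(m.goals_for)=3
  6: ids {1, 7, 12} → MIN(m.goals_for)=0
  8: ids {17, 20, 22} → MIN(m.goals_for)=0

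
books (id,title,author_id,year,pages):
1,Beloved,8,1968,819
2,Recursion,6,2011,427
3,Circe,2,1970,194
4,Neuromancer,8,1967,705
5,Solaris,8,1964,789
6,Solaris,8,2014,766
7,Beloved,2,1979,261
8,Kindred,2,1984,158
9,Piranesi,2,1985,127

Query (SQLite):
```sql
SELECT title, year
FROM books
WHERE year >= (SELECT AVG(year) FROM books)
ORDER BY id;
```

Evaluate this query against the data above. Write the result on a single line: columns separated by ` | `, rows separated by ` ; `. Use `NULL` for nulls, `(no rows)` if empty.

Scalar subquery: AVG(year) over all books rows = 1982.444444 (≈; comparison uses full precision).
Keep rows where year >= that value.

Recursion | 2011 ; Solaris | 2014 ; Kindred | 1984 ; Piranesi | 1985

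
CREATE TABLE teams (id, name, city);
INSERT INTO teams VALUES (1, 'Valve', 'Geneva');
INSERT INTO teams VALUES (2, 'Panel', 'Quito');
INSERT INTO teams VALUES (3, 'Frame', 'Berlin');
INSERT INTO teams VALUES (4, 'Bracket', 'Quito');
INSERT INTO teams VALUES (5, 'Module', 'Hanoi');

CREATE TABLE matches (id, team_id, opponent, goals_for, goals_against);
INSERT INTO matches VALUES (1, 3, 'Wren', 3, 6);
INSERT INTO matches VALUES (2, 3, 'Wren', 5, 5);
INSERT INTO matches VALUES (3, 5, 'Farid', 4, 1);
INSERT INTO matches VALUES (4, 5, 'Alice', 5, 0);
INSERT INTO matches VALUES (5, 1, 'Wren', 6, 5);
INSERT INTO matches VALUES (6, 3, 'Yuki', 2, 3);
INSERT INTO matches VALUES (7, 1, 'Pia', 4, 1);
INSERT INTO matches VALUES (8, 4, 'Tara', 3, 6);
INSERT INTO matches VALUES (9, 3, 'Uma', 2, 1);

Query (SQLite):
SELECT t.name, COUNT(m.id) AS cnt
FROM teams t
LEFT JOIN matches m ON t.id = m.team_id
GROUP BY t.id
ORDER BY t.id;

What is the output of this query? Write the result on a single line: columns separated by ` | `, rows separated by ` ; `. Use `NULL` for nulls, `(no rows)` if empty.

Valve | 2 ; Panel | 0 ; Frame | 4 ; Bracket | 1 ; Module | 2

LEFT JOIN keeps every teams row; unmatched ones get NULL for matches columns.
Group by teams.id and compute COUNT(m.id). COUNT(col) of an all-NULL group is 0.
  1: ids {5, 7} → COUNT(m.id)=2
  2: ids {—} → COUNT(m.id)=0
  3: ids {1, 2, 6, 9} → COUNT(m.id)=4
  4: ids {8} → COUNT(m.id)=1
  5: ids {3, 4} → COUNT(m.id)=2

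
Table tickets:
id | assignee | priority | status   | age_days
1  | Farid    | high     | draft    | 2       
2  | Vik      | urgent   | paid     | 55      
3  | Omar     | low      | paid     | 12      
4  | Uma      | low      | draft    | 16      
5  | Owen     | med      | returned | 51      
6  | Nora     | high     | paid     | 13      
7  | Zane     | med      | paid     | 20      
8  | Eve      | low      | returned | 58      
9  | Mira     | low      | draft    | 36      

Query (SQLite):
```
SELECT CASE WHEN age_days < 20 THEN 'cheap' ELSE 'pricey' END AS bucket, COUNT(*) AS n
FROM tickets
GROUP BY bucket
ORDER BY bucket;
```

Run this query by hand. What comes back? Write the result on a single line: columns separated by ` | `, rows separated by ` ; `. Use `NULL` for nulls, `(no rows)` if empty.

cheap | 4 ; pricey | 5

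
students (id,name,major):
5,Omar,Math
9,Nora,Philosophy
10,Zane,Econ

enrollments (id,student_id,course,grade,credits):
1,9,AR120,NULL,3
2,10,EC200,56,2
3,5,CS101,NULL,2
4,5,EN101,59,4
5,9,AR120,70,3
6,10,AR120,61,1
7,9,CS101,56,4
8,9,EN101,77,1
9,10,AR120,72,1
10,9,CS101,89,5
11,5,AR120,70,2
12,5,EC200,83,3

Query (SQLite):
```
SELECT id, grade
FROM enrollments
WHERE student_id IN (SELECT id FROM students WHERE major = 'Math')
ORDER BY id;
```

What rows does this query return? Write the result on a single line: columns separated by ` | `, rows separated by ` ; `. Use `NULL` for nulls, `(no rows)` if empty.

3 | NULL ; 4 | 59 ; 11 | 70 ; 12 | 83

Inner query: students.id where major = 'Math'.
Outer: keep enrollments rows whose student_id is in that set.
Inner query → {5}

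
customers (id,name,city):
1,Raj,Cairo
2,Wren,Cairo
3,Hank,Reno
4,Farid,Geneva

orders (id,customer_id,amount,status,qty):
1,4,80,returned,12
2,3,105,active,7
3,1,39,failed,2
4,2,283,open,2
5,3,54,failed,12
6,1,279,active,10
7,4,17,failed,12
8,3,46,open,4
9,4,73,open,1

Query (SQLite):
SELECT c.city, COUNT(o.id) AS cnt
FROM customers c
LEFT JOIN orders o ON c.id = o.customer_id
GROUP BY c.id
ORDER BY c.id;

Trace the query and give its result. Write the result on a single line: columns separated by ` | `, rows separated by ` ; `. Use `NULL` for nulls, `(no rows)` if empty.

Cairo | 2 ; Cairo | 1 ; Reno | 3 ; Geneva | 3

LEFT JOIN keeps every customers row; unmatched ones get NULL for orders columns.
Group by customers.id and compute COUNT(o.id). COUNT(col) of an all-NULL group is 0.
  1: ids {3, 6} → COUNT(o.id)=2
  2: ids {4} → COUNT(o.id)=1
  3: ids {2, 5, 8} → COUNT(o.id)=3
  4: ids {1, 7, 9} → COUNT(o.id)=3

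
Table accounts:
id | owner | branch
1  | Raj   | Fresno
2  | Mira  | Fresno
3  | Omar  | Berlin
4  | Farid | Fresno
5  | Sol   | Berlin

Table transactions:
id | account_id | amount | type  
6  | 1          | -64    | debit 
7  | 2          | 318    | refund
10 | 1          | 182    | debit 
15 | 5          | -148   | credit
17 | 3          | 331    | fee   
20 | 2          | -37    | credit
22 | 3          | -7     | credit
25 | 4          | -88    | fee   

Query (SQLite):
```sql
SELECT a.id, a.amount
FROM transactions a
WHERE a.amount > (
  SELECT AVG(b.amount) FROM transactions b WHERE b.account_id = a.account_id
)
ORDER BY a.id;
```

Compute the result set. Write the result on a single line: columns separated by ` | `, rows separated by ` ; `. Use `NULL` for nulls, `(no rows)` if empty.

For each transactions row a, compute AVG(amount) over rows sharing a.account_id.
Keep row a if a.amount > that per-group AVG.
  account_id=1: AVG(amount) = 59.0
  account_id=2: AVG(amount) = 140.5
  account_id=3: AVG(amount) = 162.0
  account_id=4: AVG(amount) = -88.0
  account_id=5: AVG(amount) = -148.0

7 | 318 ; 10 | 182 ; 17 | 331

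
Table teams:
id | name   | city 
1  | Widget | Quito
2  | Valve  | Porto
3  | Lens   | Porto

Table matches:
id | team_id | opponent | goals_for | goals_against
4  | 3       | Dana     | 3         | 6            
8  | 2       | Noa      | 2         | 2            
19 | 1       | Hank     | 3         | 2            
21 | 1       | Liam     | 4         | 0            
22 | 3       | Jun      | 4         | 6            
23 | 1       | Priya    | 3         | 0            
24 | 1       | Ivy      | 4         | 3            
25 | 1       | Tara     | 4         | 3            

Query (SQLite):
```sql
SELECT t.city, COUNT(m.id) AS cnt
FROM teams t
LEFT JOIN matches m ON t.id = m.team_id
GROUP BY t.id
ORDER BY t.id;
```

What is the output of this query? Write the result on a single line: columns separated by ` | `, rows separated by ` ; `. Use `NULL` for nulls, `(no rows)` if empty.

LEFT JOIN keeps every teams row; unmatched ones get NULL for matches columns.
Group by teams.id and compute COUNT(m.id). COUNT(col) of an all-NULL group is 0.
  1: ids {19, 21, 23, 24, 25} → COUNT(m.id)=5
  2: ids {8} → COUNT(m.id)=1
  3: ids {4, 22} → COUNT(m.id)=2

Quito | 5 ; Porto | 1 ; Porto | 2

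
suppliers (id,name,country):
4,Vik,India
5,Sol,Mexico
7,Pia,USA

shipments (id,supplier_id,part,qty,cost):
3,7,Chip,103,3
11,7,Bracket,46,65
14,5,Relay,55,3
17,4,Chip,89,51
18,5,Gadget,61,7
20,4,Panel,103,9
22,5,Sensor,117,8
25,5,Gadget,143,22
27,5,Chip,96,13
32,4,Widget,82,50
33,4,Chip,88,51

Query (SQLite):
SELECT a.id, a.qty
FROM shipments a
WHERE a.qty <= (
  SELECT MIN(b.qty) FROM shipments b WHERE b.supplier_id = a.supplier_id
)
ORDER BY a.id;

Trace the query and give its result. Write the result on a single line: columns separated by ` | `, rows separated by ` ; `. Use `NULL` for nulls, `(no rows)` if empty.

For each shipments row a, compute MIN(qty) over rows sharing a.supplier_id.
Keep row a if a.qty <= that per-group MIN.
  supplier_id=4: MIN(qty) = 82
  supplier_id=5: MIN(qty) = 55
  supplier_id=7: MIN(qty) = 46

11 | 46 ; 14 | 55 ; 32 | 82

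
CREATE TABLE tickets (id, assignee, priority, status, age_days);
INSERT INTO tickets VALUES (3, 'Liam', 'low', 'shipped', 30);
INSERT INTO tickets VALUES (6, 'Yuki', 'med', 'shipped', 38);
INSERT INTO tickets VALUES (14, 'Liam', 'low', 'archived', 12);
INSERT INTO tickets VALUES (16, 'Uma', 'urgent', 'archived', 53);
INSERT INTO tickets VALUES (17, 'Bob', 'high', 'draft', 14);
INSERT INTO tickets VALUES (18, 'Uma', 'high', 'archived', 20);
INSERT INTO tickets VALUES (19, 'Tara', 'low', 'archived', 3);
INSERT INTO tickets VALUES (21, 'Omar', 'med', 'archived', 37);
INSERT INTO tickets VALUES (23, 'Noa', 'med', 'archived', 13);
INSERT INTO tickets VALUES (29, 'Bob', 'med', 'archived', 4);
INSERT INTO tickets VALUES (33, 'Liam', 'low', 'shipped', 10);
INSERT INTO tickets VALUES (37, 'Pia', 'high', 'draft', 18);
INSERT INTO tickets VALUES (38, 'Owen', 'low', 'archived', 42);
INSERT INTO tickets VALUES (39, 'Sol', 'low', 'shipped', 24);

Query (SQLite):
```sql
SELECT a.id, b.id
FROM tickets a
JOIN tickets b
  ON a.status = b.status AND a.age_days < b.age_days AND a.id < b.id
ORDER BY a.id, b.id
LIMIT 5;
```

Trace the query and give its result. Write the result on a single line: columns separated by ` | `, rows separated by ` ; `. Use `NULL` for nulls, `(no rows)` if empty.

3 | 6 ; 14 | 16 ; 14 | 18 ; 14 | 21 ; 14 | 23

Pairs (a,b) with same status, a.age_days < b.age_days, a.id < b.id.
status groups: archived:{14,16,18,19,21,23,29,38} draft:{17,37} shipped:{3,6,33,39}
Ordered by (a.id, b.id); first 5.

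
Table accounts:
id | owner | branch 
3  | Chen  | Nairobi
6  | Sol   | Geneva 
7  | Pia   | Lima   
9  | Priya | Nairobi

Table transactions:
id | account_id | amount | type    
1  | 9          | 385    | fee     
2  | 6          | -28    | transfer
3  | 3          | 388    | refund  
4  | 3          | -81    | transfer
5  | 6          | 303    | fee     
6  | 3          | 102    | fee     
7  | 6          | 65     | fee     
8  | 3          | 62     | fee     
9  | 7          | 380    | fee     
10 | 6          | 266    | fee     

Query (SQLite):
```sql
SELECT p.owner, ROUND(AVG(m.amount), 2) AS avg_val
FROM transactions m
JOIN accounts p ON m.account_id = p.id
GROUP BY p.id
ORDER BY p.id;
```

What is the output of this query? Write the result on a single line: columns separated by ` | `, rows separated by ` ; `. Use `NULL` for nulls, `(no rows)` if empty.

Join each transactions row to its accounts via account_id.
Group joined rows by accounts.id; compute ROUND(AVG(m.amount), 2) per group.
  3: ids {3, 4, 6, 8} → ROUND(AVG(m.amount), 2)=117.75
  6: ids {2, 5, 7, 10} → ROUND(AVG(m.amount), 2)=151.5
  7: ids {9} → ROUND(AVG(m.amount), 2)=380
  9: ids {1} → ROUND(AVG(m.amount), 2)=385

Chen | 117.75 ; Sol | 151.5 ; Pia | 380 ; Priya | 385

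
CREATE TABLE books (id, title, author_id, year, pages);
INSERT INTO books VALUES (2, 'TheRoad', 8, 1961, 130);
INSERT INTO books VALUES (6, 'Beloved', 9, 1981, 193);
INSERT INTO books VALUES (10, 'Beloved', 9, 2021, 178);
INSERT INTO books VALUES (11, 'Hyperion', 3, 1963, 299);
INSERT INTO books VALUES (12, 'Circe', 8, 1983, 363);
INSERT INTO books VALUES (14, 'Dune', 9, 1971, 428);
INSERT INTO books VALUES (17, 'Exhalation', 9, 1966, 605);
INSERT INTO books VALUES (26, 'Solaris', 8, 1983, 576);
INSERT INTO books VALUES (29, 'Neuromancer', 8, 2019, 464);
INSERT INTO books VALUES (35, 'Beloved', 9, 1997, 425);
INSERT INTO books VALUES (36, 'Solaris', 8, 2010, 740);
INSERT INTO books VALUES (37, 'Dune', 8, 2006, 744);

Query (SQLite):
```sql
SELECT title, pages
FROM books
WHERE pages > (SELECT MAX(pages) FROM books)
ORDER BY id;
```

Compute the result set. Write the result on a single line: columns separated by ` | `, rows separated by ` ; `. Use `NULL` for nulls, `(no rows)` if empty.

(no rows)

Scalar subquery: MAX(pages) over all books rows = 744.
Keep rows where pages > that value.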